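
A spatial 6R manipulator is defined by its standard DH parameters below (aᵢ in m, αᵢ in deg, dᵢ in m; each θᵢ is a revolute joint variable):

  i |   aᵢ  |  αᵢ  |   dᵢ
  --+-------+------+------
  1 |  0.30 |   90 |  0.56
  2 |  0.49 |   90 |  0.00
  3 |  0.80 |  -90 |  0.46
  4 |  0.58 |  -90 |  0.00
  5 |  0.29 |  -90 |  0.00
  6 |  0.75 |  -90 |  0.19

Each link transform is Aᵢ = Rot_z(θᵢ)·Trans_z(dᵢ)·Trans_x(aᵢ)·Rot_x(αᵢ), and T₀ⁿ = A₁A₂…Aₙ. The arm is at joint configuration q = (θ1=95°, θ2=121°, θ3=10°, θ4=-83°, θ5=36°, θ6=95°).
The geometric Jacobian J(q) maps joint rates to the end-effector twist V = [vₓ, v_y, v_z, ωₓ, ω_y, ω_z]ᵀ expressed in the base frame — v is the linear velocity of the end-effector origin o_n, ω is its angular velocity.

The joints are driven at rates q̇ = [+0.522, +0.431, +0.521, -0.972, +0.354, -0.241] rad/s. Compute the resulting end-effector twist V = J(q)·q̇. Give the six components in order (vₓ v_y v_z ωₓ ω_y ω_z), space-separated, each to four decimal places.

-0.5898 -0.9293 -0.4941 -0.2930 0.2491 1.2674

o_n = [-0.3417, 0.9515, 1.7549]
J₁: ẑ×o_n = [-0.9515, -0.3417, 0.0000], ω = ẑ
J2: z=[0.9962, 0.0872, 0.0000] o=[-0.0261, 0.2989, 0.5600] → [0.1041, -1.1903, 0.6777, 0.9962, 0.0872, 0.0000]
J3: z=[-0.0747, 0.8539, 0.5150] o=[-0.0042, 0.0475, 0.9800] → [0.1960, -0.1160, 0.2207, -0.0747, 0.8539, 0.5150]
J4: z=[0.9733, 0.1749, -0.1488] o=[0.1352, 0.0481, 1.8922] → [0.1104, 0.2047, 0.9626, 0.9733, 0.1749, -0.1488]
J5: z=[0.2247, -0.5906, 0.7751] o=[0.1076, 0.5051, 2.2484] → [-0.0546, -0.2374, -0.1650, 0.2247, -0.5906, 0.7751]
J6: z=[-0.7594, -0.6046, -0.2405] o=[-0.0695, 0.6601, 2.4179] → [0.4709, -0.4380, -0.3859, -0.7594, -0.6046, -0.2405]
V = J·q̇ = [-0.5898, -0.9293, -0.4941, -0.2930, 0.2491, 1.2674]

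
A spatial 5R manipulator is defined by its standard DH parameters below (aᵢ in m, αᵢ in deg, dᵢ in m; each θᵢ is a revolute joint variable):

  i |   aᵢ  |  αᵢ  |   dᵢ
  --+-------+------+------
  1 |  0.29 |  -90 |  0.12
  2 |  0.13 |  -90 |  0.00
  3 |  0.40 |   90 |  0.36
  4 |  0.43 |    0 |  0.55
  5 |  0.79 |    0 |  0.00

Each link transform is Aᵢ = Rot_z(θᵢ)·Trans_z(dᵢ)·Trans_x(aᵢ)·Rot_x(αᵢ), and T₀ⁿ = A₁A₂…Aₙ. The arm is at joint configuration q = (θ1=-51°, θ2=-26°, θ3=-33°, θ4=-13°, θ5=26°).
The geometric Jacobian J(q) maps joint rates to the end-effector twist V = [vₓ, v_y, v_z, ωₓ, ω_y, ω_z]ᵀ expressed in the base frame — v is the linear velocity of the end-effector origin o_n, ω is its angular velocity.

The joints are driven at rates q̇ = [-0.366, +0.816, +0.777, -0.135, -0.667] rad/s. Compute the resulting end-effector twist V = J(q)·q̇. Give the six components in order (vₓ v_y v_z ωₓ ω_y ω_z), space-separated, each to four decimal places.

o_n = [1.9928, -0.3530, 0.2334]
J₁: ẑ×o_n = [0.3530, 1.9928, -0.0000], ω = ẑ
J2: z=[0.7771, 0.6293, 0.0000] o=[0.1825, -0.2254, 0.1200] → [0.0714, -0.0881, -1.2385, 0.7771, 0.6293, 0.0000]
J3: z=[0.2759, -0.3407, -0.8988] o=[0.2560, -0.3162, 0.1770] → [-0.0524, -1.5766, 0.5815, 0.2759, -0.3407, -0.8988]
J4: z=[0.3437, 0.9082, -0.2388] o=[0.7144, -0.5360, 0.0005] → [0.2552, -0.3853, -1.0982, 0.3437, 0.9082, -0.2388]
J5: z=[0.3437, 0.9082, -0.2388] o=[1.2529, -0.1054, 0.1101] → [0.0528, -0.2190, -0.7572, 0.3437, 0.9082, -0.2388]
V = J·q̇ = [-0.1813, -1.8282, 0.0945, 0.5729, -0.4796, -0.8729]

-0.1813 -1.8282 0.0945 0.5729 -0.4796 -0.8729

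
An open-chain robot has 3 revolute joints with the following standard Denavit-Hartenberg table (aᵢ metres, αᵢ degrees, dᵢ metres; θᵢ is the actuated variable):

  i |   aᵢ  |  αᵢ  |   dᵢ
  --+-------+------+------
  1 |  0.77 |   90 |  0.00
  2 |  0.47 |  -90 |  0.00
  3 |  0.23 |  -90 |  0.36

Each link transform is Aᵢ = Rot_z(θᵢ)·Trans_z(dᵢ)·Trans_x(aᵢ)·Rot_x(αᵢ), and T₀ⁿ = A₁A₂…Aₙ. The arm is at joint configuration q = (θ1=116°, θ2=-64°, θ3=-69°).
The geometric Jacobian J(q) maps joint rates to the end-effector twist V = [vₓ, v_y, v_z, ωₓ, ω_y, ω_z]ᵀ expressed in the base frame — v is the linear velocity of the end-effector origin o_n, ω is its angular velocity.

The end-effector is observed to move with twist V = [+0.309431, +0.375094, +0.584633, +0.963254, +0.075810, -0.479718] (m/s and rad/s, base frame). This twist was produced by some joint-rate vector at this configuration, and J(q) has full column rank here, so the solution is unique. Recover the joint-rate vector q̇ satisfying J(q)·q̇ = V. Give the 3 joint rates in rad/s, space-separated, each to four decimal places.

o_n = [-0.3926, 1.2947, -0.3387]
J₁: ẑ×o_n = [-1.2947, -0.3926, 0.0000], ω = ẑ
J2: z=[0.8988, 0.4384, 0.0000] o=[-0.3375, 0.6921, 0.0000] → [-0.1485, 0.3044, 0.5657, 0.8988, 0.4384, 0.0000]
J3: z=[-0.3940, 0.8078, 0.4384] o=[-0.4279, 0.8773, -0.4224] → [-0.1153, 0.0485, -0.1930, -0.3940, 0.8078, 0.4384]
q̇ = J⁺·V = [-0.3070, 0.8990, -0.3940]

-0.3070 0.8990 -0.3940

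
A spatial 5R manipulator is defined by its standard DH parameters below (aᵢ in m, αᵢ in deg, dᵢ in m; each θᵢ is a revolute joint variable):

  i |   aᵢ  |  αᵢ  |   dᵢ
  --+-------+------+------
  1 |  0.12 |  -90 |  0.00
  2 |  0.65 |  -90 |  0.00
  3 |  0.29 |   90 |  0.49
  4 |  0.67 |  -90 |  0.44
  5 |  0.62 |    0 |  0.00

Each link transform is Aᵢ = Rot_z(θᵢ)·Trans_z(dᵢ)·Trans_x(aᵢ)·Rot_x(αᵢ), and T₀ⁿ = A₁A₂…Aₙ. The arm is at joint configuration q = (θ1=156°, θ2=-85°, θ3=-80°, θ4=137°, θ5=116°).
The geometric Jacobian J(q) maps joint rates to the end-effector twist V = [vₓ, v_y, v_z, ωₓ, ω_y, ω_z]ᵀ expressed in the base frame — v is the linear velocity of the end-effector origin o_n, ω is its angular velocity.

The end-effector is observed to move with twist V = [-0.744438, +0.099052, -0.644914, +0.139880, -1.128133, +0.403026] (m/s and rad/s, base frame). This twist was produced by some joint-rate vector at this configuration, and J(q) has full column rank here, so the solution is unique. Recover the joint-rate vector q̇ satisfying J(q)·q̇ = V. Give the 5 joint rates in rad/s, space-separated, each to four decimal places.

0.2000 0.8480 -0.7630 -0.1270 -0.2200

o_n = [-0.8549, 0.4042, 0.6960]
J₁: ẑ×o_n = [-0.4042, -0.8549, 0.0000], ω = ẑ
J2: z=[-0.4067, -0.9135, 0.0000] o=[-0.1096, 0.0488, 0.0000] → [-0.6358, 0.2831, -0.8254, -0.4067, -0.9135, 0.0000]
J3: z=[-0.9101, 0.4052, -0.0872] o=[-0.1614, 0.0719, 0.6475] → [0.0486, 0.1045, -0.0215, -0.9101, 0.4052, -0.0872]
J4: z=[0.0078, -0.1935, -0.9811] o=[-0.7275, 0.0113, 0.6550] → [0.3776, 0.1247, -0.0216, 0.0078, -0.1935, -0.9811]
J5: z=[0.9482, 0.3130, -0.0542] o=[-0.9369, 0.5491, 0.0987] → [0.1791, -0.5707, -0.1630, 0.9482, 0.3130, -0.0542]
q̇ = J⁺·V = [0.2000, 0.8480, -0.7630, -0.1270, -0.2200]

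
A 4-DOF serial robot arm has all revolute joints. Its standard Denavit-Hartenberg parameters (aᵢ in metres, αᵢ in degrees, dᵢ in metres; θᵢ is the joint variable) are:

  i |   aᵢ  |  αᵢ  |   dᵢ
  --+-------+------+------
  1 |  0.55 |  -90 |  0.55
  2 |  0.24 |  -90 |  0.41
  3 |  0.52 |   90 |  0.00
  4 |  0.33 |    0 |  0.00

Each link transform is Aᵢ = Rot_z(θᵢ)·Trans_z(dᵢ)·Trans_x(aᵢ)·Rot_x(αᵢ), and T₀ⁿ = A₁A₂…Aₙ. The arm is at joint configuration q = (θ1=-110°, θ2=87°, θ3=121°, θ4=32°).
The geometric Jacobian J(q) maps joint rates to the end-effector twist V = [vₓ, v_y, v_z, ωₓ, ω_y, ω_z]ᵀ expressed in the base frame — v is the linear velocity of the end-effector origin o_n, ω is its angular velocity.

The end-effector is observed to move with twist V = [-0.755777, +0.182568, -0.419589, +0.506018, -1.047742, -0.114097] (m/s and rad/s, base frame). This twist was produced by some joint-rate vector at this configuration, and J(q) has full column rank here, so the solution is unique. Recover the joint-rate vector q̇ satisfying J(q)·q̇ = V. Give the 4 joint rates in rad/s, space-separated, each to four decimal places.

o_n = [-0.3843, -0.2500, 0.7126]
J₁: ẑ×o_n = [0.2500, -0.3843, 0.0000], ω = ẑ
J2: z=[0.9397, -0.3420, 0.0000] o=[-0.1881, -0.5168, 0.5500] → [-0.0556, -0.1528, 0.1836, 0.9397, -0.3420, 0.0000]
J3: z=[0.3416, 0.9384, -0.0523] o=[0.1929, -0.6689, 0.3103] → [0.3994, -0.1072, 0.6847, 0.3416, 0.9384, -0.0523]
J4: z=[-0.4993, 0.1340, -0.8560] o=[-0.2212, -0.5032, 0.5778] → [0.2348, 0.2069, -0.1046, -0.4993, 0.1340, -0.8560]
q̇ = J⁺·V = [-0.8330, 0.4280, -0.8480, -0.7880]

-0.8330 0.4280 -0.8480 -0.7880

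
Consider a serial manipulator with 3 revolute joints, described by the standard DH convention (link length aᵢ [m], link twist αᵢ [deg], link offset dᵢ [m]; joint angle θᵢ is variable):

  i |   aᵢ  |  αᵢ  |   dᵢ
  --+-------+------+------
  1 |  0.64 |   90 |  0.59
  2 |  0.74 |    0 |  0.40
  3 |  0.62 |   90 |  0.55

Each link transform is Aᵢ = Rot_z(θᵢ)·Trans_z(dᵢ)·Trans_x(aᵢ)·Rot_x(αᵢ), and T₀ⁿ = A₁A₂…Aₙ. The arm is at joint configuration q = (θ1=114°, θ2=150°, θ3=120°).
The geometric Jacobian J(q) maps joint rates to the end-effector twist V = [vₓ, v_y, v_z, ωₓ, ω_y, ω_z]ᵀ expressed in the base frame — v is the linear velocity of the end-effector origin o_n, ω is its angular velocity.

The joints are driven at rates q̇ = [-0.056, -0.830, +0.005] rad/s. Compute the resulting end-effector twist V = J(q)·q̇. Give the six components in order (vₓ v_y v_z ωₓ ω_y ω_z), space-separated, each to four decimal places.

o_n = [0.8682, 0.3856, 0.3400]
J₁: ẑ×o_n = [-0.3856, 0.8682, 0.0000], ω = ẑ
J2: z=[0.9135, 0.4067, 0.0000] o=[-0.2603, 0.5847, 0.5900] → [-0.1017, 0.2284, -0.6409, 0.9135, 0.4067, 0.0000]
J3: z=[0.9135, 0.4067, 0.0000] o=[0.3658, 0.1619, 0.9600] → [-0.2522, 0.5664, -0.0000, 0.9135, 0.4067, 0.0000]
V = J·q̇ = [0.1047, -0.2353, 0.5319, -0.7537, -0.3356, -0.0560]

0.1047 -0.2353 0.5319 -0.7537 -0.3356 -0.0560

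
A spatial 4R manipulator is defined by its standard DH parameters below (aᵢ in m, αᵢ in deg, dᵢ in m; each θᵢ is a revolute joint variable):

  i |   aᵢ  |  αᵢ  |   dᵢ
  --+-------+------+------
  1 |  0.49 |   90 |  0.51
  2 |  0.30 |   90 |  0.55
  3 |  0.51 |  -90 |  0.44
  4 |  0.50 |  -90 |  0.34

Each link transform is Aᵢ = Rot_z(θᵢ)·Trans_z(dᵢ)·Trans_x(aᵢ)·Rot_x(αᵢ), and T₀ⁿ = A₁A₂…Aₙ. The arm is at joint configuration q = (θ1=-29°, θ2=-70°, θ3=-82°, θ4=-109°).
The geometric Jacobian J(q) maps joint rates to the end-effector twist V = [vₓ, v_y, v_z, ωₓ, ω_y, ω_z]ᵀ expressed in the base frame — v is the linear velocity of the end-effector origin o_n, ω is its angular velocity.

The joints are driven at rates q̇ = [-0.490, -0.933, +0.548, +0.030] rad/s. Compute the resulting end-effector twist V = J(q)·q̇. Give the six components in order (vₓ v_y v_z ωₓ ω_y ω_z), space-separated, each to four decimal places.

-0.9073 0.3525 0.4254 0.0088 1.0571 -0.7053

o_n = [-0.2396, -0.1570, -0.4459]
J₁: ẑ×o_n = [0.1570, -0.2396, 0.0000], ω = ẑ
J2: z=[-0.4848, -0.8746, 0.0000] o=[0.4286, -0.2376, 0.5100] → [0.8360, -0.4634, -0.6234, -0.4848, -0.8746, 0.0000]
J3: z=[-0.8219, 0.4556, -0.3420] o=[0.2517, -0.7683, 0.2281] → [-0.0980, -0.3859, -0.2786, -0.8219, 0.4556, -0.3420]
J4: z=[0.2288, -0.2859, -0.9305] o=[0.1561, -0.1379, 0.0109] → [0.1129, 0.4727, -0.1175, 0.2288, -0.2859, -0.9305]
V = J·q̇ = [-0.9073, 0.3525, 0.4254, 0.0088, 1.0571, -0.7053]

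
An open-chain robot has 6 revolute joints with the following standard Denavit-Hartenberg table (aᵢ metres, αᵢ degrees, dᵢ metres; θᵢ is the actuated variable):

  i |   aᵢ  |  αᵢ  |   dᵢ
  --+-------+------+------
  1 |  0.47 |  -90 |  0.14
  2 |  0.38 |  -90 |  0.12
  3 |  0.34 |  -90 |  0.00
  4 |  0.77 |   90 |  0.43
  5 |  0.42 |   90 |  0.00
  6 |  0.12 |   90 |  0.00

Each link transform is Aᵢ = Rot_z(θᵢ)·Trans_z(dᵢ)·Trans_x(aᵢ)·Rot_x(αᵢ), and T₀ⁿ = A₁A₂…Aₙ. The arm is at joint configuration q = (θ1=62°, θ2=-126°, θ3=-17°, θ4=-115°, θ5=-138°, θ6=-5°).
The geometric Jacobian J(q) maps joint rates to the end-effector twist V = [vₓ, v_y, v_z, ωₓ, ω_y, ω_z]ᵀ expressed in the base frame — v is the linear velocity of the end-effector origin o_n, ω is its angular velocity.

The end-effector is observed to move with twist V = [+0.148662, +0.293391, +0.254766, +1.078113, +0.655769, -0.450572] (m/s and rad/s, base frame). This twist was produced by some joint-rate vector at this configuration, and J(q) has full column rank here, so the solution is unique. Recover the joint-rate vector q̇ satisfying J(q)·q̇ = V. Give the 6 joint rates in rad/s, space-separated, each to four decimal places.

o_n = [0.0902, 0.4053, 0.8126]
J₁: ẑ×o_n = [-0.4053, 0.0902, 0.0000], ω = ẑ
J2: z=[-0.8829, 0.4695, 0.0000] o=[0.2207, 0.4150, 0.1400] → [0.3158, 0.5939, 0.0698, -0.8829, 0.4695, 0.0000]
J3: z=[0.3798, 0.7143, 0.5878] o=[0.0098, 0.2741, 0.4474] → [0.1838, -0.0915, -0.0076, 0.3798, 0.7143, 0.5878]
J4: z=[0.7637, -0.6007, 0.2365] o=[-0.1677, 0.1520, 0.7105] → [-0.1213, -0.0170, 0.3483, 0.7637, -0.6007, 0.2365]
J5: z=[0.3126, 0.0235, -0.9496] o=[0.5957, 0.5091, 0.9706] → [-0.1023, 0.5294, -0.0206, 0.3126, 0.0235, -0.9496]
J6: z=[0.1896, -0.9811, 0.0381] o=[0.2047, 0.4285, 0.8399] → [0.0276, 0.0008, -0.1168, 0.1896, -0.9811, 0.0381]
q̇ = J⁺·V = [-0.3790, -0.0130, 0.9560, 0.6780, 0.8210, -0.3740]

-0.3790 -0.0130 0.9560 0.6780 0.8210 -0.3740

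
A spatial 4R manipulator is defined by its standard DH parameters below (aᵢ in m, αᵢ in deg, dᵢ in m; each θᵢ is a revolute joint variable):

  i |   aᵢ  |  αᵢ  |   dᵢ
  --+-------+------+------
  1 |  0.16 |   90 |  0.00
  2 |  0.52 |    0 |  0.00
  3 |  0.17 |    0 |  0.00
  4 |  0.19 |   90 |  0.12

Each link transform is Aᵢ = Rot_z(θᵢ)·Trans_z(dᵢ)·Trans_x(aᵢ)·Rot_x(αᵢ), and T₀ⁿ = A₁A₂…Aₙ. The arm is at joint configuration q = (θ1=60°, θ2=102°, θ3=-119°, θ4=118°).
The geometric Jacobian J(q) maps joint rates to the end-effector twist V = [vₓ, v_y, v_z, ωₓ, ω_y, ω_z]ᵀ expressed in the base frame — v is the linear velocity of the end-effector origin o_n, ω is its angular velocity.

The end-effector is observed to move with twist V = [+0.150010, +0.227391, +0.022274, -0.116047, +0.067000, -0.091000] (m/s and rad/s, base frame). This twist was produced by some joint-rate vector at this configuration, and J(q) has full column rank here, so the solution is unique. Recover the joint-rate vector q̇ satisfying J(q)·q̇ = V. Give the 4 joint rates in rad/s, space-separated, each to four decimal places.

-0.0910 -0.5310 0.2850 0.1120

o_n = [0.1930, 0.0943, 0.6454]
J₁: ẑ×o_n = [-0.0943, 0.1930, 0.0000], ω = ẑ
J2: z=[0.8660, -0.5000, 0.0000] o=[0.0800, 0.1386, 0.0000] → [-0.3227, -0.5590, 0.0182, 0.8660, -0.5000, 0.0000]
J3: z=[0.8660, -0.5000, 0.0000] o=[0.0259, 0.0449, 0.5086] → [-0.0684, -0.1185, 0.1263, 0.8660, -0.5000, 0.0000]
J4: z=[0.8660, -0.5000, 0.0000] o=[0.1072, 0.1857, 0.4589] → [-0.0933, -0.1615, -0.0363, 0.8660, -0.5000, 0.0000]
q̇ = J⁺·V = [-0.0910, -0.5310, 0.2850, 0.1120]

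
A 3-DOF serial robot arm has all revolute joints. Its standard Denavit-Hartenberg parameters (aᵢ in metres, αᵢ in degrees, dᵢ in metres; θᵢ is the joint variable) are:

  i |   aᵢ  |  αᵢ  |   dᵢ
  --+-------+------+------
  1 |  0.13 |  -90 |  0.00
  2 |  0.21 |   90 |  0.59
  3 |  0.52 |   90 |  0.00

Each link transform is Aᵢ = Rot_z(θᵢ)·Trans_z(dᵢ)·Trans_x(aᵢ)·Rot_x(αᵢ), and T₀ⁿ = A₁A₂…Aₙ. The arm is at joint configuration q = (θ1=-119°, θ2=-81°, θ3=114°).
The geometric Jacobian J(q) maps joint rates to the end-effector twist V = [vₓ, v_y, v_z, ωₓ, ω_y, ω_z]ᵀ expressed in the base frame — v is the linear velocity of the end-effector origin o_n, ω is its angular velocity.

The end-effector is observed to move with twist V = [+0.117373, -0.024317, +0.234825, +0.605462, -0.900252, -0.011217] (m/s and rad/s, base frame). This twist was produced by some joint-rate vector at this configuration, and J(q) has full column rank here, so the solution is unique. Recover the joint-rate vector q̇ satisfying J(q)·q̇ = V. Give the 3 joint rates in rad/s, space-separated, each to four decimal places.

0.0670 0.9660 -0.5000

o_n = [0.8686, -0.6298, -0.0015]
J₁: ẑ×o_n = [0.6298, 0.8686, -0.0000], ω = ẑ
J2: z=[0.8746, -0.4848, 0.0000] o=[-0.0630, -0.1137, 0.0000] → [0.0007, 0.0013, 0.0002, 0.8746, -0.4848, 0.0000]
J3: z=[0.4788, 0.8639, 0.1564] o=[0.4371, -0.4285, 0.2074] → [-0.1490, 0.1675, -0.4692, 0.4788, 0.8639, 0.1564]
q̇ = J⁺·V = [0.0670, 0.9660, -0.5000]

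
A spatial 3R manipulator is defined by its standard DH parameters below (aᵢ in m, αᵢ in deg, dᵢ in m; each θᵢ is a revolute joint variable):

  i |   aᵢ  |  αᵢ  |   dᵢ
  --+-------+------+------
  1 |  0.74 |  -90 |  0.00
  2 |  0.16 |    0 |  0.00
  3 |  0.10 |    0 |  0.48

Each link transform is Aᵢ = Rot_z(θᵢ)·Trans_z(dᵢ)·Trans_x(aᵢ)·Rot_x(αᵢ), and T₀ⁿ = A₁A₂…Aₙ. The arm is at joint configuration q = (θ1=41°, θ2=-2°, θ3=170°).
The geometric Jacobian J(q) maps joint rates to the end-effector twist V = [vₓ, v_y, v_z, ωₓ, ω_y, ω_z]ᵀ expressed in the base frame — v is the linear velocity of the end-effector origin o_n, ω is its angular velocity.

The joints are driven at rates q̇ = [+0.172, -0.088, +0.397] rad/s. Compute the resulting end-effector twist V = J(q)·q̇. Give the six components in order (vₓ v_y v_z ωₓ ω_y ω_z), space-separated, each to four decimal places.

-0.1580 0.0454 0.0443 -0.2027 0.2332 0.1720

o_n = [0.2904, 0.8885, -0.0152]
J₁: ẑ×o_n = [-0.8885, 0.2904, 0.0000], ω = ẑ
J2: z=[-0.6561, 0.7547, 0.0000] o=[0.5585, 0.4855, 0.0000] → [-0.0115, -0.0100, -0.0621, -0.6561, 0.7547, 0.0000]
J3: z=[-0.6561, 0.7547, 0.0000] o=[0.6792, 0.5904, 0.0056] → [-0.0157, -0.0136, 0.0978, -0.6561, 0.7547, 0.0000]
V = J·q̇ = [-0.1580, 0.0454, 0.0443, -0.2027, 0.2332, 0.1720]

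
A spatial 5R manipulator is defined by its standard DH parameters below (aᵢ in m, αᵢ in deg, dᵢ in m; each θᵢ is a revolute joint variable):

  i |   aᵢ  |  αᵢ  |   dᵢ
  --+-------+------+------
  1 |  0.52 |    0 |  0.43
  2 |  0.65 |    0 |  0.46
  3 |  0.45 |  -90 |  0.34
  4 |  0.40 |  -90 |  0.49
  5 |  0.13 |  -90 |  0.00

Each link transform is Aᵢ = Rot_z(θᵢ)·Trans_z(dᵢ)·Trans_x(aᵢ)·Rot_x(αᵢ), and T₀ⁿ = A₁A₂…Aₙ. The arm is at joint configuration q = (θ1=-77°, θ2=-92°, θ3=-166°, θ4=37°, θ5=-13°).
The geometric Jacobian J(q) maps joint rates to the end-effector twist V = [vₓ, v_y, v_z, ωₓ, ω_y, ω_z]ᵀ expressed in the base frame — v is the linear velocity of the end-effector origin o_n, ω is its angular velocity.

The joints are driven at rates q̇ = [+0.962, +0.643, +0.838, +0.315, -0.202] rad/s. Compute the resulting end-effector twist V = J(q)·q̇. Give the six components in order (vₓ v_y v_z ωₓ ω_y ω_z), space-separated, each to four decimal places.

o_n = [0.0485, 0.2078, 0.9130]
J₁: ẑ×o_n = [-0.2078, 0.0485, 0.0000], ω = ẑ
J2: z=[0.0000, 0.0000, 1.0000] o=[0.1170, -0.5067, 0.4300] → [-0.7145, -0.0685, 0.0000, 0.0000, 0.0000, 1.0000]
J3: z=[0.0000, 0.0000, 1.0000] o=[-0.5211, -0.6307, 0.8900] → [-0.8385, 0.5696, 0.0000, 0.0000, 0.0000, 1.0000]
J4: z=[-0.4226, 0.9063, 0.0000] o=[-0.1132, -0.4405, 1.2300] → [-0.2873, -0.1340, -0.4206, -0.4226, 0.9063, 0.0000]
J5: z=[-0.5454, -0.2543, -0.7986] o=[-0.0308, 0.1386, 0.9893] → [0.0747, -0.1049, -0.0176, -0.5454, -0.2543, -0.7986]
V = J·q̇ = [-1.4676, 0.4590, -0.1289, -0.0229, 0.3369, 2.6043]

-1.4676 0.4590 -0.1289 -0.0229 0.3369 2.6043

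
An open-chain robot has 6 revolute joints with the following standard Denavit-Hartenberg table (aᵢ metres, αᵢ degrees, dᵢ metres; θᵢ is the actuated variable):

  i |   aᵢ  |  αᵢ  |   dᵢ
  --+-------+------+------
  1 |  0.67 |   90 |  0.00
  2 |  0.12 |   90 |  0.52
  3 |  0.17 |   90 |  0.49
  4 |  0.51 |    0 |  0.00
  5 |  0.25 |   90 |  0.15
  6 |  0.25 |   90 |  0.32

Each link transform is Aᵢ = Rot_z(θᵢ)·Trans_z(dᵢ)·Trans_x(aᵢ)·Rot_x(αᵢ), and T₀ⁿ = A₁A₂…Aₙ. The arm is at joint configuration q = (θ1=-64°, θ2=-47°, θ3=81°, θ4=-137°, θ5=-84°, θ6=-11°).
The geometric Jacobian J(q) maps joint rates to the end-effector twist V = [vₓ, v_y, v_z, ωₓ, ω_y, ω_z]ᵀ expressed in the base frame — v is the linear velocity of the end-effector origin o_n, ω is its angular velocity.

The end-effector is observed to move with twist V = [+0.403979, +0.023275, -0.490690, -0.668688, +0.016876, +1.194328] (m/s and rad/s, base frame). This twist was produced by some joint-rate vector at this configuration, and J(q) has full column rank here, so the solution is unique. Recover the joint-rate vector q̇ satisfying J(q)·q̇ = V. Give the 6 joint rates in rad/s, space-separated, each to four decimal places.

o_n = [-0.0118, -0.2987, -0.6030]
J₁: ẑ×o_n = [0.2987, -0.0118, 0.0000], ω = ẑ
J2: z=[-0.8988, -0.4384, 0.0000] o=[0.2937, -0.6022, 0.0000] → [0.2643, -0.5420, -0.4067, -0.8988, -0.4384, 0.0000]
J3: z=[-0.3206, 0.6573, -0.6820] o=[-0.1378, -0.9037, -0.0878] → [0.0739, -0.2511, -0.2768, -0.3206, 0.6573, -0.6820]
J4: z=[0.4359, -0.5369, -0.7223] o=[-0.4378, -0.6715, -0.4414] → [0.3561, -0.2373, 0.3912, 0.4359, -0.5369, -0.7223]
J5: z=[0.4359, -0.5369, -0.7223] o=[-0.0127, -0.7029, -0.1615] → [0.5290, 0.1918, 0.1766, 0.4359, -0.5369, -0.7223]
J6: z=[-0.7937, 0.1491, -0.5898] o=[0.1588, -0.5758, -0.3601] → [0.1272, -0.0921, -0.1945, -0.7937, 0.1491, -0.5898]
q̇ = J⁺·V = [0.9920, 0.5030, 0.0490, -0.9210, 0.5530, 0.0510]

0.9920 0.5030 0.0490 -0.9210 0.5530 0.0510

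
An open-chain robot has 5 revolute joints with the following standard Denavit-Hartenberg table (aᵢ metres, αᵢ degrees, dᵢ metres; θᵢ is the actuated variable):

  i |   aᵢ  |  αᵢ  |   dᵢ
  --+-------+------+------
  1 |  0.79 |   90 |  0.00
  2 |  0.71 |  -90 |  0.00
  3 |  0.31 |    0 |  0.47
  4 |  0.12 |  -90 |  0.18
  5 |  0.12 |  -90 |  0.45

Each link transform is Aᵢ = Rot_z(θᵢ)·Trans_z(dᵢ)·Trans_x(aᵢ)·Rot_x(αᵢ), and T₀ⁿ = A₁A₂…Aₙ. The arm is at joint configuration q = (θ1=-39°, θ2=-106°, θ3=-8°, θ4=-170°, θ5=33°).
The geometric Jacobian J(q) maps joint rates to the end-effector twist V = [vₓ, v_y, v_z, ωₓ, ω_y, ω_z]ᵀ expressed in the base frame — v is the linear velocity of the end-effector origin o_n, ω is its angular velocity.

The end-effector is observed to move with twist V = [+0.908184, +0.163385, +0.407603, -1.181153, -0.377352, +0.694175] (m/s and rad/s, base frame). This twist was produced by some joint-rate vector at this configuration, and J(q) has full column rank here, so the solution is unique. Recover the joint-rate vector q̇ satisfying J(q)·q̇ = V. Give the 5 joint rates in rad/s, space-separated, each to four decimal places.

0.5240 0.3500 -0.1230 -0.5780 0.6870

o_n = [0.5617, -1.0990, -0.9419]
J₁: ẑ×o_n = [1.0990, 0.5617, -0.0000], ω = ẑ
J2: z=[-0.6293, -0.7771, 0.0000] o=[0.6139, -0.4972, 0.0000] → [0.7320, -0.5927, 0.3381, -0.6293, -0.7771, 0.0000]
J3: z=[0.7470, -0.6049, -0.2756] o=[0.4619, -0.3740, -0.6825] → [-0.0429, 0.1662, -0.4812, 0.7470, -0.6049, -0.2756]
J4: z=[0.7470, -0.6049, -0.2756] o=[0.7201, -0.6386, -1.1071] → [-0.2269, -0.0798, -0.4397, 0.7470, -0.6049, -0.2756]
J5: z=[-0.6364, -0.7706, -0.0335] o=[0.8776, -0.7716, -1.0415] → [-0.0877, 0.0740, -0.0350, -0.6364, -0.7706, -0.0335]
q̇ = J⁺·V = [0.5240, 0.3500, -0.1230, -0.5780, 0.6870]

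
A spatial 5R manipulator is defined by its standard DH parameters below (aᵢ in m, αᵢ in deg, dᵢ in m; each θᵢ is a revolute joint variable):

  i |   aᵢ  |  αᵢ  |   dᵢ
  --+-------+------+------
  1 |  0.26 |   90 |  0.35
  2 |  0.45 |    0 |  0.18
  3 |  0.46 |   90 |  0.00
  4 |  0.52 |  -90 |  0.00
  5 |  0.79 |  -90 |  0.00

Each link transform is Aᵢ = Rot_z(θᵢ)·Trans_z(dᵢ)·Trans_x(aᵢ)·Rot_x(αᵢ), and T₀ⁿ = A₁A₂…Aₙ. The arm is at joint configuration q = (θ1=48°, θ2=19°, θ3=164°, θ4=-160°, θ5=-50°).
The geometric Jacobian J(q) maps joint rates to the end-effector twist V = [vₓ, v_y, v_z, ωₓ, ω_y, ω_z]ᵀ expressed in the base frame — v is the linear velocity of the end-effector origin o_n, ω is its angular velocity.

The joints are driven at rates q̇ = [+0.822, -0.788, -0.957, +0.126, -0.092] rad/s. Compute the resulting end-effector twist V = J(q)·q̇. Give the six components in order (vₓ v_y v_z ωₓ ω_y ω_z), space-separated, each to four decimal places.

-0.1310 1.4317 -1.1199 -1.2159 1.1282 0.9495

o_n = [0.6480, 0.9760, 1.1273]
J₁: ẑ×o_n = [-0.9760, 0.6480, 0.0000], ω = ẑ
J2: z=[0.7431, -0.6691, 0.0000] o=[0.1740, 0.1932, 0.3500] → [-0.5201, -0.5777, 0.8989, 0.7431, -0.6691, 0.0000]
J3: z=[0.7431, -0.6691, 0.0000] o=[0.5924, 0.3890, 0.4965] → [-0.4221, -0.4688, 0.4735, 0.7431, -0.6691, 0.0000]
J4: z=[-0.0350, -0.0389, 0.9986] o=[0.2851, 0.0476, 0.4724] → [-0.9526, 0.3854, -0.0184, -0.0350, -0.0389, 0.9986]
J5: z=[-0.9269, 0.3750, -0.0179] o=[0.4794, 0.5292, 0.4980] → [0.2440, 0.5803, -0.4773, -0.9269, 0.3750, -0.0179]
V = J·q̇ = [-0.1310, 1.4317, -1.1199, -1.2159, 1.1282, 0.9495]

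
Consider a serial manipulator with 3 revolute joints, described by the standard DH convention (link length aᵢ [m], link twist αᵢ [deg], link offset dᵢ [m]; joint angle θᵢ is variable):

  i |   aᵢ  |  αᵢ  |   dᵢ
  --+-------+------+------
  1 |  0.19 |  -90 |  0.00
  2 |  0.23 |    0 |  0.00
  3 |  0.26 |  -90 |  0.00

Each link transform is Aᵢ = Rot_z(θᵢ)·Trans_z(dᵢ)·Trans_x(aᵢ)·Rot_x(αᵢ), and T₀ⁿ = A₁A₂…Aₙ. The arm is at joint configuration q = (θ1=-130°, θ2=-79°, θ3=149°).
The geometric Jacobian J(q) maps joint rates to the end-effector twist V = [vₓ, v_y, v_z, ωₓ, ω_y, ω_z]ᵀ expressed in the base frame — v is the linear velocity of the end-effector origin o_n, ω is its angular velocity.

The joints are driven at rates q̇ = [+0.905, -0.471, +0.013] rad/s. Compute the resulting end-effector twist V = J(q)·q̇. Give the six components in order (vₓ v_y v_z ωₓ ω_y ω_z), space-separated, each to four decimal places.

o_n = [-0.2075, -0.2473, -0.0185]
J₁: ẑ×o_n = [0.2473, -0.2075, 0.0000], ω = ẑ
J2: z=[0.7660, -0.6428, 0.0000] o=[-0.1221, -0.1455, 0.0000] → [0.0119, 0.0142, -0.1328, 0.7660, -0.6428, 0.0000]
J3: z=[0.7660, -0.6428, 0.0000] o=[-0.1503, -0.1792, 0.2258] → [0.1570, 0.1872, -0.0889, 0.7660, -0.6428, 0.0000]
V = J·q̇ = [0.2202, -0.1920, 0.0614, -0.3508, 0.2944, 0.9050]

0.2202 -0.1920 0.0614 -0.3508 0.2944 0.9050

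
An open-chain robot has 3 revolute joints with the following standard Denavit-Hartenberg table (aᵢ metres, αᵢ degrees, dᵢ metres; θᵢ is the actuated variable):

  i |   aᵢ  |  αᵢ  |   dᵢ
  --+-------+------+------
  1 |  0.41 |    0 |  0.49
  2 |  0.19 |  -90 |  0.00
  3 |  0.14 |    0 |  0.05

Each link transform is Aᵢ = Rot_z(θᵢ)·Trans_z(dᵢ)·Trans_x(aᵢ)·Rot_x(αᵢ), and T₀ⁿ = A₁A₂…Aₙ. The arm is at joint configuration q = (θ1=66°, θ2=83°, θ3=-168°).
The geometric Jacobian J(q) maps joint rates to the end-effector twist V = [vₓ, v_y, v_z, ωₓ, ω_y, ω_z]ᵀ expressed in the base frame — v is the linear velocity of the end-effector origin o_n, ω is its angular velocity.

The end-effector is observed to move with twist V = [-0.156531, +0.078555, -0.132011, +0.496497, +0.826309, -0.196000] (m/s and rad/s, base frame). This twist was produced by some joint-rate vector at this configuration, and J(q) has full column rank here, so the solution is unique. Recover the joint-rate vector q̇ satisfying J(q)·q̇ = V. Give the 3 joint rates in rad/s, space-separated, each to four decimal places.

o_n = [0.0955, 0.3590, 0.5191]
J₁: ẑ×o_n = [-0.3590, 0.0955, 0.0000], ω = ẑ
J2: z=[0.0000, 0.0000, 1.0000] o=[0.1668, 0.3746, 0.4900] → [0.0155, -0.0712, 0.0000, 0.0000, 0.0000, 1.0000]
J3: z=[-0.5150, -0.8572, 0.0000] o=[0.0039, 0.4724, 0.4900] → [-0.0250, 0.0150, 0.1369, -0.5150, -0.8572, 0.0000]
q̇ = J⁺·V = [0.4740, -0.6700, -0.9640]

0.4740 -0.6700 -0.9640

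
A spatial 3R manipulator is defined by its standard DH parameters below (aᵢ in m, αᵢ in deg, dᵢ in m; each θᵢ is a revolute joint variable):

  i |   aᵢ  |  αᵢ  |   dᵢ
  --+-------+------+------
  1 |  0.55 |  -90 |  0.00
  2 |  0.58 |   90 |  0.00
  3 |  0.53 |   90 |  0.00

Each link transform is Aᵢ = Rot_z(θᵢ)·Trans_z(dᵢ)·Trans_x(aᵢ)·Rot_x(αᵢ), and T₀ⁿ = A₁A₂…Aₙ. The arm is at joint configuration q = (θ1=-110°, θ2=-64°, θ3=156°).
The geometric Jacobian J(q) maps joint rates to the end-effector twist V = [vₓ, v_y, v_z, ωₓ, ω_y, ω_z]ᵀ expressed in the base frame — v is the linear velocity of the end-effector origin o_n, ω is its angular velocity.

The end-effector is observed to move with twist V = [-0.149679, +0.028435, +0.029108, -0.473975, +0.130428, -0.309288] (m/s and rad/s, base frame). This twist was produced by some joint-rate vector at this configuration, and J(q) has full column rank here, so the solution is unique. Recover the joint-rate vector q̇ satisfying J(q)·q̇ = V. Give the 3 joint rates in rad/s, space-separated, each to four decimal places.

-0.2900 -0.4900 -0.0440

o_n = [0.0001, -0.6300, 0.0861]
J₁: ẑ×o_n = [0.6300, 0.0001, -0.0000], ω = ẑ
J2: z=[0.9397, -0.3420, 0.0000] o=[-0.1881, -0.5168, 0.0000] → [-0.0295, -0.0809, -0.0420, 0.9397, -0.3420, 0.0000]
J3: z=[0.3074, 0.8446, 0.4384] o=[-0.2751, -0.7558, 0.5213] → [-0.4227, 0.2544, -0.1938, 0.3074, 0.8446, 0.4384]
q̇ = J⁺·V = [-0.2900, -0.4900, -0.0440]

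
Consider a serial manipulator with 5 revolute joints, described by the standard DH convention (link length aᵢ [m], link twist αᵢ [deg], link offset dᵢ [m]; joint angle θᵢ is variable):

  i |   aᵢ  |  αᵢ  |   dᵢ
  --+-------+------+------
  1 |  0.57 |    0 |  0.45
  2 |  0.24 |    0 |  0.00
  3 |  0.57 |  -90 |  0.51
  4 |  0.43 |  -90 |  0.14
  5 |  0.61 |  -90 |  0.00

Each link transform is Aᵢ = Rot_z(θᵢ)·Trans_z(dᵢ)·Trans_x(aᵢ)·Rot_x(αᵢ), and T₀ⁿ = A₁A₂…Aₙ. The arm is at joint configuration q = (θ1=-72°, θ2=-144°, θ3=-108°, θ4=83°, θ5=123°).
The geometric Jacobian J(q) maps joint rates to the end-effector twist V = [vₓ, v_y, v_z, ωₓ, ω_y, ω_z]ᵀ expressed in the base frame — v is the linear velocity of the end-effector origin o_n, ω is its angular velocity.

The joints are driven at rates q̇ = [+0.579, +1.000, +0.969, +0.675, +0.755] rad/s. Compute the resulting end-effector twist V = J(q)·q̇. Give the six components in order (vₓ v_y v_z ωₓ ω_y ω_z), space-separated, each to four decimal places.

o_n = [0.6712, -0.3596, 0.8630]
J₁: ẑ×o_n = [0.3596, 0.6712, -0.0000], ω = ẑ
J2: z=[0.0000, 0.0000, 1.0000] o=[0.1761, -0.5421, 0.4500] → [-0.1825, 0.4950, 0.0000, 0.0000, 0.0000, 1.0000]
J3: z=[0.0000, 0.0000, 1.0000] o=[-0.0180, -0.4010, 0.4500] → [-0.0414, 0.6892, 0.0000, 0.0000, 0.0000, 1.0000]
J4: z=[-0.5878, 0.8090, 0.0000] o=[0.4431, -0.0660, 0.9600] → [-0.0785, -0.0570, -0.0119, -0.5878, 0.8090, 0.0000]
J5: z=[-0.8030, -0.5834, -0.1219] o=[0.4032, 0.0781, 0.5332] → [-0.2457, 0.2321, 0.5078, -0.8030, -0.5834, -0.1219]
V = J·q̇ = [-0.2529, 1.6882, 0.3753, -1.0030, 0.1056, 2.4560]

-0.2529 1.6882 0.3753 -1.0030 0.1056 2.4560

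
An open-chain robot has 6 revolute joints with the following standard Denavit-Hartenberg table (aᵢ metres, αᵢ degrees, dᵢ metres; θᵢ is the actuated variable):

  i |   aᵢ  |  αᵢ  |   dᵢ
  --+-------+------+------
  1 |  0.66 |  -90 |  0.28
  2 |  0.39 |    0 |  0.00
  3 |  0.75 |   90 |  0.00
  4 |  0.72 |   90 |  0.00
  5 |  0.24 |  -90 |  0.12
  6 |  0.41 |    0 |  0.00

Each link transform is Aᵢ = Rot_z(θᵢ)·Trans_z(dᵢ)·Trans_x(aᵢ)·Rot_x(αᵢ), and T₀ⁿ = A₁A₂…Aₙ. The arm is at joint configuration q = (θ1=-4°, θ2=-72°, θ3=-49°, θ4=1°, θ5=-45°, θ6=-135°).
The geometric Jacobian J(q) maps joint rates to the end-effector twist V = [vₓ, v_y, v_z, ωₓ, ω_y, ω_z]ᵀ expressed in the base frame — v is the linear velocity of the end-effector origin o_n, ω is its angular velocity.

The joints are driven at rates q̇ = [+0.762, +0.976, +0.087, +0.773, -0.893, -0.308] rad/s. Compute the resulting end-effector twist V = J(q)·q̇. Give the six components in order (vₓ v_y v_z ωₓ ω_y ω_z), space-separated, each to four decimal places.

1.7768 0.5066 0.8903 -0.2187 1.9721 0.2760

o_n = [-0.0201, -0.3975, 1.8686]
J₁: ẑ×o_n = [0.3975, -0.0201, 0.0000], ω = ẑ
J2: z=[0.0698, 0.9976, 0.0000] o=[0.6584, -0.0460, 0.2800] → [1.5847, -0.1108, 0.6523, 0.0698, 0.9976, 0.0000]
J3: z=[0.0698, 0.9976, 0.0000] o=[0.7786, -0.0544, 0.6509] → [1.2147, -0.0849, 0.7728, 0.0698, 0.9976, 0.0000]
J4: z=[-0.8551, 0.0598, -0.5150] o=[0.3933, -0.0275, 1.2938] → [-0.1562, 0.7044, 0.3411, -0.8551, 0.0598, -0.5150]
J5: z=[-0.0787, -0.9968, 0.0150] o=[0.0243, 0.0109, 1.9109] → [0.0483, -0.0040, -0.0121, -0.0787, -0.9968, 0.0150]
J6: z=[-0.9670, 0.0800, 0.2418] o=[0.0730, -0.1098, 2.1455] → [0.0474, -0.2903, 0.2856, -0.9670, 0.0800, 0.2418]
V = J·q̇ = [1.7768, 0.5066, 0.8903, -0.2187, 1.9721, 0.2760]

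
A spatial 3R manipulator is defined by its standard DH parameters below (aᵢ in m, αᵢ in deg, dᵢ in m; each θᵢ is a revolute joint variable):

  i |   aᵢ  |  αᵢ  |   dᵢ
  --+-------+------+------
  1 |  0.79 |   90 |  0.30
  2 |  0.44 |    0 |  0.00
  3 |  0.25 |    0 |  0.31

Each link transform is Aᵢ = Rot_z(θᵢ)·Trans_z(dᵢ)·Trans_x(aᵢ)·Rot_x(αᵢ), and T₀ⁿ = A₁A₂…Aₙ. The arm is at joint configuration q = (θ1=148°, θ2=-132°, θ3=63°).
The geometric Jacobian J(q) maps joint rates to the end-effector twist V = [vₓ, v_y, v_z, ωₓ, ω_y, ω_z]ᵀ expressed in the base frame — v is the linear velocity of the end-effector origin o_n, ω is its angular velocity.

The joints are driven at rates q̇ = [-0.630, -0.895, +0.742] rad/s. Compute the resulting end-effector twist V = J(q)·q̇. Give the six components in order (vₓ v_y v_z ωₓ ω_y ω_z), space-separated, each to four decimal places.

o_n = [-0.3320, 0.5730, -0.2604]
J₁: ẑ×o_n = [-0.5730, -0.3320, 0.0000], ω = ẑ
J2: z=[0.5299, 0.8480, 0.0000] o=[-0.6700, 0.4186, 0.3000] → [-0.4752, 0.2970, -0.2048, 0.5299, 0.8480, 0.0000]
J3: z=[0.5299, 0.8480, 0.0000] o=[-0.4203, 0.2626, -0.0270] → [-0.1979, 0.1237, 0.0896, 0.5299, 0.8480, 0.0000]
V = J·q̇ = [0.6394, 0.0351, 0.2498, -0.0811, -0.1298, -0.6300]

0.6394 0.0351 0.2498 -0.0811 -0.1298 -0.6300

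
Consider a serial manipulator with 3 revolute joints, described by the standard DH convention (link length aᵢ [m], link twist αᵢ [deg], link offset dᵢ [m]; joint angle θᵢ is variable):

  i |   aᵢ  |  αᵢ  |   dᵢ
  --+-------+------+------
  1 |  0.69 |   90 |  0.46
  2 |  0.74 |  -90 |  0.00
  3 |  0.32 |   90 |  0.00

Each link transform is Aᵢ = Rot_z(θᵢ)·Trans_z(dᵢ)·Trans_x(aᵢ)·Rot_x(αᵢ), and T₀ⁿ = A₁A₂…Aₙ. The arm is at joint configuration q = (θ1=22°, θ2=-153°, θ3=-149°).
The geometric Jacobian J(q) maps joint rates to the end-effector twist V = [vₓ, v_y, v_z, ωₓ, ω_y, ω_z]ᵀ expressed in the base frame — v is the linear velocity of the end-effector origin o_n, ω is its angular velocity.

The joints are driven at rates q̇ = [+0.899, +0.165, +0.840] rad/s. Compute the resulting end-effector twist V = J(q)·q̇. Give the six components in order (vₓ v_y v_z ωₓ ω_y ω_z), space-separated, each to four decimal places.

0.0490 0.0380 -0.1313 0.4154 -0.0101 0.1506

o_n = [0.3168, -0.0498, 0.2486]
J₁: ẑ×o_n = [0.0498, 0.3168, -0.0000], ω = ẑ
J2: z=[0.3746, -0.9272, 0.0000] o=[0.6398, 0.2585, 0.4600] → [0.1960, 0.0792, -0.4149, 0.3746, -0.9272, 0.0000]
J3: z=[0.4209, 0.1701, -0.8910] o=[0.0284, 0.0115, 0.1240] → [-0.0334, -0.3093, -0.0748, 0.4209, 0.1701, -0.8910]
V = J·q̇ = [0.0490, 0.0380, -0.1313, 0.4154, -0.0101, 0.1506]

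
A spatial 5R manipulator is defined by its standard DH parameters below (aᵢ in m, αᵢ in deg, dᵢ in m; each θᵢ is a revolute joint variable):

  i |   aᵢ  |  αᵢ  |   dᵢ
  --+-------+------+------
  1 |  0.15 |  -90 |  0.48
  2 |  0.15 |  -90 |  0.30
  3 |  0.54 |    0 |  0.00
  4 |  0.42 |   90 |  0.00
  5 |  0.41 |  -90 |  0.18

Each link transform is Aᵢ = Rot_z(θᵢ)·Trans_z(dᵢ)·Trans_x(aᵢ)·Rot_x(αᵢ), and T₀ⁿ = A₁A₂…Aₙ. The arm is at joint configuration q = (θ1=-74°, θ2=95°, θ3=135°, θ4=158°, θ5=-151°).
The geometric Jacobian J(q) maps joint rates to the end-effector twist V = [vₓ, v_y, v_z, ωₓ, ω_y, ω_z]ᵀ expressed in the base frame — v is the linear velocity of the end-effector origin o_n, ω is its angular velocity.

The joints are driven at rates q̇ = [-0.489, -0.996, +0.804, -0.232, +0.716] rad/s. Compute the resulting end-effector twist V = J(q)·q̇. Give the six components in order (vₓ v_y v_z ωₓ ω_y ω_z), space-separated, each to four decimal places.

o_n = [0.1482, -0.3534, 0.8348]
J₁: ẑ×o_n = [0.3534, 0.1482, -0.0000], ω = ẑ
J2: z=[0.9613, 0.2756, 0.0000] o=[0.0413, -0.1442, 0.4800] → [0.0978, -0.3410, -0.2306, 0.9613, 0.2756, 0.0000]
J3: z=[-0.2746, 0.9576, 0.0872] o=[0.3261, -0.0489, 0.3306] → [0.5094, 0.1229, 0.2540, -0.2746, 0.9576, 0.0872]
J4: z=[-0.2746, 0.9576, 0.0872] o=[-0.0318, -0.1862, 0.7110] → [0.1332, 0.0497, -0.1264, -0.2746, 0.9576, 0.0872]
J5: z=[0.3977, 0.0306, 0.9170] o=[0.3359, -0.0659, 0.5475] → [0.2725, -0.2865, -0.1086, 0.3977, 0.0306, 0.9170]
V = J·q̇ = [0.3035, 0.1494, 0.3854, -0.8297, 0.2951, 0.2174]

0.3035 0.1494 0.3854 -0.8297 0.2951 0.2174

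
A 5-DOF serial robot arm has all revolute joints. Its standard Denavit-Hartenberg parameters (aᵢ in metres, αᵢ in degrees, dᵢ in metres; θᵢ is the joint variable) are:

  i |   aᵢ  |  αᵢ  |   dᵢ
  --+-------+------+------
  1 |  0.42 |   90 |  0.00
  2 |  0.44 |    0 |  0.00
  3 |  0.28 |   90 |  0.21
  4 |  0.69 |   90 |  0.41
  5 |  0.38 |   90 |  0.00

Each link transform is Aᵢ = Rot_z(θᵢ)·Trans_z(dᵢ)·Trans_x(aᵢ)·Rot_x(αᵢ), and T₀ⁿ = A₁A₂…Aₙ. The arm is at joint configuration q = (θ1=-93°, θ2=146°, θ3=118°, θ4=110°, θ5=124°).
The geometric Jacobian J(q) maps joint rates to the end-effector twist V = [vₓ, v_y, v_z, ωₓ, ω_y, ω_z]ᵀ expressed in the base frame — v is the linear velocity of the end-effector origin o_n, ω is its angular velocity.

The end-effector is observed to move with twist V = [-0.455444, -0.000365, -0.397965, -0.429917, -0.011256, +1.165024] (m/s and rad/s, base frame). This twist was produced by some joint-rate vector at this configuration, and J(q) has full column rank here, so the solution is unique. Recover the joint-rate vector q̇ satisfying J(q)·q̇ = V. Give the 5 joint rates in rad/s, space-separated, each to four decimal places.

o_n = [-0.6223, 0.7116, 0.2058]
J₁: ẑ×o_n = [-0.7116, -0.6223, 0.0000], ω = ẑ
J2: z=[-0.9986, 0.0523, 0.0000] o=[-0.0220, -0.4194, 0.0000] → [0.0108, 0.2055, -1.0980, -0.9986, 0.0523, 0.0000]
J3: z=[-0.9986, 0.0523, 0.0000] o=[-0.0029, -0.0551, 0.2460] → [-0.0021, -0.0402, -0.7333, -0.9986, 0.0523, 0.0000]
J4: z=[0.0520, 0.9932, 0.1045] o=[-0.2111, -0.0149, -0.0324] → [0.1606, -0.0554, 0.4463, 0.0520, 0.9932, 0.1045]
J5: z=[-0.3364, 0.1160, -0.9345] o=[-0.8385, 0.4016, 0.2451] → [0.2852, -0.2153, -0.1294, -0.3364, 0.1160, -0.9345]
q̇ = J⁺·V = [0.2700, -0.0140, 0.7680, 0.0600, -0.9510]

0.2700 -0.0140 0.7680 0.0600 -0.9510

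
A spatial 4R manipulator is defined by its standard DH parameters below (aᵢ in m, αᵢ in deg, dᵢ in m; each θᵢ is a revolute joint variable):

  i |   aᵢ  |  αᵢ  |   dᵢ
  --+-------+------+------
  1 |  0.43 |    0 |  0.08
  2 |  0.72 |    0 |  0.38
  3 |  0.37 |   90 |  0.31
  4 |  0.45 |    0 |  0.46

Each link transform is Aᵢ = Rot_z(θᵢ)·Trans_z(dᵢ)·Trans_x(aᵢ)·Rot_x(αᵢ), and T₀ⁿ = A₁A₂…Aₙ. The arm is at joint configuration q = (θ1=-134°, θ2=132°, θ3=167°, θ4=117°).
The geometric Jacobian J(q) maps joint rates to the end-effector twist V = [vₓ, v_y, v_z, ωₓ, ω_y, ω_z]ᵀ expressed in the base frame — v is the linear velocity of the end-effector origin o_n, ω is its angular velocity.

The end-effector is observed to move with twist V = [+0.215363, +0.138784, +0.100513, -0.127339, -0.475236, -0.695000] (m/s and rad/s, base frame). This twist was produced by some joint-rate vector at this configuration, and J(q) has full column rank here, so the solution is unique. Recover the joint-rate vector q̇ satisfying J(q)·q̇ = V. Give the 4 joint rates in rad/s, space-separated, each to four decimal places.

o_n = [0.3799, 0.1528, 1.1710]
J₁: ẑ×o_n = [-0.1528, 0.3799, 0.0000], ω = ẑ
J2: z=[0.0000, 0.0000, 1.0000] o=[-0.2987, -0.3093, 0.0800] → [-0.4621, 0.6786, 0.0000, 0.0000, 0.0000, 1.0000]
J3: z=[0.0000, 0.0000, 1.0000] o=[0.4209, -0.3344, 0.4600] → [-0.4872, -0.0410, 0.0000, 0.0000, 0.0000, 1.0000]
J4: z=[0.2588, 0.9659, 0.0000] o=[0.0635, -0.2387, 0.7700] → [0.3873, -0.1038, -0.2043, 0.2588, 0.9659, 0.0000]
q̇ = J⁺·V = [0.2040, -0.0370, -0.8620, -0.4920]

0.2040 -0.0370 -0.8620 -0.4920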